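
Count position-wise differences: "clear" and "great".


Comparing character by character (same length = 5):
  Pos 0: 'c' vs 'g' !=
  Pos 1: 'l' vs 'r' !=
  Pos 2: 'e' vs 'e' =
  Pos 3: 'a' vs 'a' =
  Pos 4: 'r' vs 't' !=
Hamming distance = 3


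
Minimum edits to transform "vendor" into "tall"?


Word 1: "vendor" (length 6)
Word 2: "tall" (length 4)
One optimal edit sequence (insert/delete/substitute each cost 1):
  1. delete 'v'  (+1)
  2. delete 'e'  (+1)
  3. substitute 'n' -> 't'  (+1)
  4. substitute 'd' -> 'a'  (+1)
  5. substitute 'o' -> 'l'  (+1)
  6. substitute 'r' -> 'l'  (+1)
Total edit operations: 6
Edit distance = 6


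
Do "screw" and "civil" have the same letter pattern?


Pattern of "screw": [0, 1, 2, 3, 4]
Pattern of "civil": [0, 1, 2, 1, 3]
Patterns do not match
Same pattern = No


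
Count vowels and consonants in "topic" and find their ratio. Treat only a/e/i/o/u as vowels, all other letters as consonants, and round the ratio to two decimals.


Word: "topic"
Vowels (a,e,i,o,u): 2
Consonants: 3
Ratio = 2/3
= 0.67


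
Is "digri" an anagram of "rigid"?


Word 1: "rigid" → sorted: dgiir
Word 2: "digri" → sorted: dgiir
Same letters? dgiir == dgiir
Anagram = Yes


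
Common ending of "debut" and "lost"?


Word 1: "debut"
Word 2: "lost"
Comparing from end:
  Pos -1: 't' == 't'
  Pos -2: 'u' != 's' (stop)
LCS = "t" (length 1)


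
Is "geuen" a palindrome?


Word: "geuen"
Reversed: "neueg"
Forward == Backward? geuen != neueg
Palindrome = No


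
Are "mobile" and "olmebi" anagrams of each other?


Word 1: "mobile" → sorted: beilmo
Word 2: "olmebi" → sorted: beilmo
Same letters? beilmo == beilmo
Anagram = Yes


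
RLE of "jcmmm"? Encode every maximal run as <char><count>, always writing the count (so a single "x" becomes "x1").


String: "jcmmm"
Scanning for consecutive runs:
  'j' x 1
  'c' x 1
  'm' x 3
RLE = "j1c1m3"


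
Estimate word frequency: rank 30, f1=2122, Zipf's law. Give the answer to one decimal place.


Zipf's law: f(r) = f(1) / r
f(1) = 2122
f(30) = 2122 / 30
= 70.7 occurrences


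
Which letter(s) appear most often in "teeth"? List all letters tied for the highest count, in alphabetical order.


Word: "teeth"
Letter counts:
  'e': 2
  'h': 1
  't': 2
Maximum count = 2
Most frequent = 'e', 't' (2 times each)


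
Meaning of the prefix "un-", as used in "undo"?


Prefix: un-
Example: undo = un- + do
Meaning = not / reverse


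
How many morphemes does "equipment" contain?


Word: "equipment"
Morphemes: equip | -ment
Each morpheme carries meaning
= 2 morphemes


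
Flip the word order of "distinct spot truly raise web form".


Original: "distinct spot truly raise web form"
Words (1..n): distinct | spot | truly | raise | web | form
Reversed (n..1): form | web | raise | truly | spot | distinct
Result = "form web raise truly spot distinct"


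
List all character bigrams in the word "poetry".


Word: "poetry" (length 6)
Number of bigrams = 6 - 2 + 1 = 5
  Position 0: "po"
  Position 1: "oe"
  Position 2: "et"
  Position 3: "tr"
  Position 4: "ry"
Bigrams = "po", "oe", "et", "tr", "ry"


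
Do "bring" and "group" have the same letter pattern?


Pattern of "bring": [0, 1, 2, 3, 4]
Pattern of "group": [0, 1, 2, 3, 4]
Patterns match
Same pattern = Yes


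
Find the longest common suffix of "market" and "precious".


Word 1: "market"
Word 2: "precious"
Comparing from end:
  Pos -1: 't' != 's' (stop)
LCS = "" (length 0)


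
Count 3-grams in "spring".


Word: "spring" (length 6)
Number of 3-grams = length - 3 + 1 = 6 - 3 + 1
= 4


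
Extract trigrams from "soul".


Word: "soul" (length 4)
Number of trigrams = 4 - 3 + 1 = 2
  Position 0: "sou"
  Position 1: "oul"
Trigrams = "sou", "oul"


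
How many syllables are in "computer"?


Word: "computer"
Syllable breakdown: com-pu-ter
Counting: 3 parts
= 3 syllables


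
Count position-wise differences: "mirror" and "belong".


Comparing character by character (same length = 6):
  Pos 0: 'm' vs 'b' !=
  Pos 1: 'i' vs 'e' !=
  Pos 2: 'r' vs 'l' !=
  Pos 3: 'r' vs 'o' !=
  Pos 4: 'o' vs 'n' !=
  Pos 5: 'r' vs 'g' !=
Hamming distance = 6


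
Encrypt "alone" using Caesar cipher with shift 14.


Word: "alone"
Shift: 14
Each letter → (letter + shift) mod 26:
  'a' (0) + 14 = 14 → 'o'
  'l' (11) + 14 = 25 → 'z'
  'o' (14) + 14 = 2 → 'c'
  'n' (13) + 14 = 1 → 'b'
  'e' (4) + 14 = 18 → 's'
Result = "ozcbs"


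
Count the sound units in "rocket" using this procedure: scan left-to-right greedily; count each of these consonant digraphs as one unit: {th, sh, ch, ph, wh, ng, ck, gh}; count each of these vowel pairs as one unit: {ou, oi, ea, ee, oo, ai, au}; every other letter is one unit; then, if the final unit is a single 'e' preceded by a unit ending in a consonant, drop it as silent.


Word: "rocket" (6 letters)
Left-to-right scan:
  (1) 'r' (letter)
  (2) 'o' (letter)
  (3) 'ck' (digraph)
  (4) 'e' (letter)
  (5) 't' (letter)
Units from scan: 5
Sound units = 5 units


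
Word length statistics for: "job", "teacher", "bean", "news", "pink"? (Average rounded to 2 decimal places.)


Lengths: "job"=3, "teacher"=7, "bean"=4, "news"=4, "pink"=4
Sum = 22, Count = 5
Average = 22/5 = 4.40
= avg=4.40, min=3, max=7


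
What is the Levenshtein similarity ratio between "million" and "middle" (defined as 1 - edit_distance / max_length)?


Word 1: "million" (length 7)
Word 2: "middle" (length 6)
One optimal edit sequence:
  1. keep 'm'
  2. keep 'i'
  3. delete 'l'  (+1)
  4. substitute 'l' -> 'd'  (+1)
  5. substitute 'i' -> 'd'  (+1)
  6. substitute 'o' -> 'l'  (+1)
  7. substitute 'n' -> 'e'  (+1)
Edit distance = 5
Max length = max(7, 6) = 7
Similarity = 1 - 5/7
= 0.2857


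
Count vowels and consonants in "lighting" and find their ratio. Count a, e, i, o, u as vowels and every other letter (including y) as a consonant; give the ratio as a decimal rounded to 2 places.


Word: "lighting"
Vowels (a,e,i,o,u): 2
Consonants: 6
Ratio = 2/6
= 0.33


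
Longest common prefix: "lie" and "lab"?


Word 1: "lie"
Word 2: "lab"
Comparing from start:
  Pos 0: 'l' == 'l'
  Pos 1: 'i' != 'a' (stop)
LCP = "l" (length 1)


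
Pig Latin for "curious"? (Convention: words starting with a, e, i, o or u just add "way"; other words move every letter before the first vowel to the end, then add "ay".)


Word: "curious"
Starts with consonant(s) → move to end, add 'ay'
Consonant cluster: "c"
Pig Latin = "uriouscay"


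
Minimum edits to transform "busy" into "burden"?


Word 1: "busy" (length 4)
Word 2: "burden" (length 6)
One optimal edit sequence (insert/delete/substitute each cost 1):
  1. keep 'b'
  2. keep 'u'
  3. insert 'r'  (+1)
  4. insert 'd'  (+1)
  5. substitute 's' -> 'e'  (+1)
  6. substitute 'y' -> 'n'  (+1)
Total edit operations: 4
Edit distance = 4


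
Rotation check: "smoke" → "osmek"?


Word: "smoke", Candidate: "osmek"
Method: check if candidate is substring of word+word
"smokesmoke" contains "osmek"? No
Is rotation = No


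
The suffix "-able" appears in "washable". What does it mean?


Suffix: -able
As in: washable -> wash + -able
Meaning = capable of


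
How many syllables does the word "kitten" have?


Word: "kitten"
Syllable breakdown: kit / ten
Counting: 2 parts
= 2 syllables


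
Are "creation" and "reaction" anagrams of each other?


Word 1: "creation" → sorted: aceinort
Word 2: "reaction" → sorted: aceinort
Same letters? aceinort == aceinort
Anagram = Yes


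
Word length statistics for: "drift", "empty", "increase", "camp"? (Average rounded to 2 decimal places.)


Lengths: "drift"=5, "empty"=5, "increase"=8, "camp"=4
Sum = 22, Count = 4
Average = 22/4 = 5.50
= avg=5.50, min=4, max=8


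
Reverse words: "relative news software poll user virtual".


Original: "relative news software poll user virtual"
Words (1..n): relative | news | software | poll | user | virtual
Reversed (n..1): virtual | user | poll | software | news | relative
Result = "virtual user poll software news relative"


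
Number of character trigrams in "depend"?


Word: "depend" (length 6)
Number of 3-grams = length - 3 + 1 = 6 - 3 + 1
= 4


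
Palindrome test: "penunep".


Word: "penunep"
Reversed: "penunep"
Forward == Backward? penunep == penunep
Palindrome = Yes


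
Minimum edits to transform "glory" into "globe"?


Word 1: "glory" (length 5)
Word 2: "globe" (length 5)
One optimal edit sequence (insert/delete/substitute each cost 1):
  1. keep 'g'
  2. keep 'l'
  3. keep 'o'
  4. substitute 'r' -> 'b'  (+1)
  5. substitute 'y' -> 'e'  (+1)
Total edit operations: 2
Edit distance = 2


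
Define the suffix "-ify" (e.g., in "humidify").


Suffix: -ify
Example: humidify = humid + -ify
Meaning = to make


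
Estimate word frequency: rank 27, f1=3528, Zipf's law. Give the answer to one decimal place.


Zipf's law: f(r) = f(1) / r
f(1) = 3528
f(27) = 3528 / 27
= 130.7 occurrences


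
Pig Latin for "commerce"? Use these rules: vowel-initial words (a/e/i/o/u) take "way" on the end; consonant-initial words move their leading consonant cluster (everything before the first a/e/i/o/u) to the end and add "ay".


Word: "commerce"
Starts with consonant(s) → move to end, add 'ay'
Consonant cluster: "c"
Pig Latin = "ommercecay"


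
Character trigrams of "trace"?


Word: "trace" (length 5)
Number of trigrams = 5 - 3 + 1 = 3
  Position 0: "tra"
  Position 1: "rac"
  Position 2: "ace"
Trigrams = "tra", "rac", "ace"


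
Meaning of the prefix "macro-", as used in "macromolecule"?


Prefix: macro-
Example: macromolecule = macro- + molecule
Meaning = large


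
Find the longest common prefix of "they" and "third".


Word 1: "they"
Word 2: "third"
Comparing from start:
  Pos 0: 't' == 't'
  Pos 1: 'h' == 'h'
  Pos 2: 'e' != 'i' (stop)
LCP = "th" (length 2)


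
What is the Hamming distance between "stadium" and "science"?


Comparing character by character (same length = 7):
  Pos 0: 's' vs 's' =
  Pos 1: 't' vs 'c' !=
  Pos 2: 'a' vs 'i' !=
  Pos 3: 'd' vs 'e' !=
  Pos 4: 'i' vs 'n' !=
  Pos 5: 'u' vs 'c' !=
  Pos 6: 'm' vs 'e' !=
Hamming distance = 6


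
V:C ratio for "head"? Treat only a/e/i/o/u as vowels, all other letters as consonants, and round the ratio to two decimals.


Word: "head"
Vowels (a,e,i,o,u): 2
Consonants: 2
Ratio = 2/2
= 1.00


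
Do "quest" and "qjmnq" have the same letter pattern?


Pattern of "quest": [0, 1, 2, 3, 4]
Pattern of "qjmnq": [0, 1, 2, 3, 0]
Patterns do not match
Same pattern = No


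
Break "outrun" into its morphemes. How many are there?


Word: "outrun"
Morphemes: out- + run
Each morpheme carries meaning
= 2 morphemes


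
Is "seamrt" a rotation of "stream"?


Word: "stream", Candidate: "seamrt"
Method: check if candidate is substring of word+word
"streamstream" contains "seamrt"? No
Is rotation = No


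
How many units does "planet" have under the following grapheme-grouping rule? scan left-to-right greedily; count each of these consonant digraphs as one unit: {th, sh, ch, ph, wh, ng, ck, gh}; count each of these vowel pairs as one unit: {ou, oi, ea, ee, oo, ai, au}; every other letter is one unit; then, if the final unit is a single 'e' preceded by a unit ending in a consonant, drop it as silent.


Word: "planet" (6 letters)
Left-to-right scan:
  (1) 'p' (letter)
  (2) 'l' (letter)
  (3) 'a' (letter)
  (4) 'n' (letter)
  (5) 'e' (letter)
  (6) 't' (letter)
Units from scan: 6
Sound units = 6 units


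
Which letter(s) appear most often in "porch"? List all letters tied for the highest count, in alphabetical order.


Word: "porch"
Letter counts:
  'c': 1
  'h': 1
  'o': 1
  'p': 1
  'r': 1
Maximum count = 1
Most frequent = 'c', 'h', 'o', 'p', 'r' (1 time each)


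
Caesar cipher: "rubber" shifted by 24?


Word: "rubber"
Shift: 24
Each letter → (letter + shift) mod 26:
  'r' (17) + 24 = 15 → 'p'
  'u' (20) + 24 = 18 → 's'
  'b' (1) + 24 = 25 → 'z'
  'b' (1) + 24 = 25 → 'z'
  'e' (4) + 24 = 2 → 'c'
  'r' (17) + 24 = 15 → 'p'
Result = "pszzcp"


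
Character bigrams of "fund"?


Word: "fund" (length 4)
Number of bigrams = 4 - 2 + 1 = 3
  Position 0: "fu"
  Position 1: "un"
  Position 2: "nd"
Bigrams = "fu", "un", "nd"


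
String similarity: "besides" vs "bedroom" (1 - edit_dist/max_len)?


Word 1: "besides" (length 7)
Word 2: "bedroom" (length 7)
One optimal edit sequence:
  1. keep 'b'
  2. keep 'e'
  3. substitute 's' -> 'd'  (+1)
  4. substitute 'i' -> 'r'  (+1)
  5. substitute 'd' -> 'o'  (+1)
  6. substitute 'e' -> 'o'  (+1)
  7. substitute 's' -> 'm'  (+1)
Edit distance = 5
Max length = max(7, 7) = 7
Similarity = 1 - 5/7
= 0.2857


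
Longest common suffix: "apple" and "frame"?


Word 1: "apple"
Word 2: "frame"
Comparing from end:
  Pos -1: 'e' == 'e'
  Pos -2: 'l' != 'm' (stop)
LCS = "e" (length 1)


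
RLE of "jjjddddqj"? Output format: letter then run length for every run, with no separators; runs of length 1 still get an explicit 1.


String: "jjjddddqj"
Scanning for consecutive runs:
  'j' x 3
  'd' x 4
  'q' x 1
  'j' x 1
RLE = "j3d4q1j1"


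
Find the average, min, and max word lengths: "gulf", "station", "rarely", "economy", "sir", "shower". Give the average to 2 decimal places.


Lengths: "gulf"=4, "station"=7, "rarely"=6, "economy"=7, "sir"=3, "shower"=6
Sum = 33, Count = 6
Average = 33/6 = 5.50
= avg=5.50, min=3, max=7


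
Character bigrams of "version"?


Word: "version" (length 7)
Number of bigrams = 7 - 2 + 1 = 6
  Position 0: "ve"
  Position 1: "er"
  Position 2: "rs"
  Position 3: "si"
  Position 4: "io"
  Position 5: "on"
Bigrams = "ve", "er", "rs", "si", "io", "on"


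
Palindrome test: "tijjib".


Word: "tijjib"
Reversed: "bijjit"
Forward == Backward? tijjib != bijjit
Palindrome = No


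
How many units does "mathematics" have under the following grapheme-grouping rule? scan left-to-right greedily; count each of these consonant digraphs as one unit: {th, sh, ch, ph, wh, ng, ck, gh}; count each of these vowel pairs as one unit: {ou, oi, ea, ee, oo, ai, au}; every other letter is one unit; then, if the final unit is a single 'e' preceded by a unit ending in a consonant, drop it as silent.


Word: "mathematics" (11 letters)
Left-to-right scan:
  [1] 'm' (letter)
  [2] 'a' (letter)
  [3] 'th' (digraph)
  [4] 'e' (letter)
  [5] 'm' (letter)
  [6] 'a' (letter)
  [7] 't' (letter)
  [8] 'i' (letter)
  [9] 'c' (letter)
  [10] 's' (letter)
Units from scan: 10
Sound units = 10 units


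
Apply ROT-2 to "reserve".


Word: "reserve"
Shift: 2
Each letter → (letter + shift) mod 26:
  'r' (17) + 2 = 19 → 't'
  'e' (4) + 2 = 6 → 'g'
  's' (18) + 2 = 20 → 'u'
  'e' (4) + 2 = 6 → 'g'
  'r' (17) + 2 = 19 → 't'
  'v' (21) + 2 = 23 → 'x'
  'e' (4) + 2 = 6 → 'g'
Result = "tgugtxg"


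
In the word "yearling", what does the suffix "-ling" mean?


Suffix: -ling
Example: yearling = year + -ling
Meaning = small / young


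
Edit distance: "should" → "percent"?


Word 1: "should" (length 6)
Word 2: "percent" (length 7)
One optimal edit sequence (insert/delete/substitute each cost 1):
  1. insert 'p'  (+1)
  2. substitute 's' -> 'e'  (+1)
  3. substitute 'h' -> 'r'  (+1)
  4. substitute 'o' -> 'c'  (+1)
  5. substitute 'u' -> 'e'  (+1)
  6. substitute 'l' -> 'n'  (+1)
  7. substitute 'd' -> 't'  (+1)
Total edit operations: 7
Edit distance = 7


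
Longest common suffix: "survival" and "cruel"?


Word 1: "survival"
Word 2: "cruel"
Comparing from end:
  Pos -1: 'l' == 'l'
  Pos -2: 'a' != 'e' (stop)
LCS = "l" (length 1)


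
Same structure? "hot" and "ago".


Pattern of "hot": [0, 1, 2]
Pattern of "ago": [0, 1, 2]
Patterns match
Same pattern = Yes


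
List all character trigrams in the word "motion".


Word: "motion" (length 6)
Number of trigrams = 6 - 3 + 1 = 4
  Position 0: "mot"
  Position 1: "oti"
  Position 2: "tio"
  Position 3: "ion"
Trigrams = "mot", "oti", "tio", "ion"


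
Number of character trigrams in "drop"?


Word: "drop" (length 4)
Number of 3-grams = length - 3 + 1 = 4 - 3 + 1
= 2


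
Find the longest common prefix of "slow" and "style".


Word 1: "slow"
Word 2: "style"
Comparing from start:
  Pos 0: 's' == 's'
  Pos 1: 'l' != 't' (stop)
LCP = "s" (length 1)


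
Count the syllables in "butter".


Word: "butter"
Syllable breakdown: but · ter
Counting: 2 parts
= 2 syllables


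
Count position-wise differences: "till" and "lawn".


Comparing character by character (same length = 4):
  Pos 0: 't' vs 'l' !=
  Pos 1: 'i' vs 'a' !=
  Pos 2: 'l' vs 'w' !=
  Pos 3: 'l' vs 'n' !=
Hamming distance = 4


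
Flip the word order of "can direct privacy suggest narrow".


Original: "can direct privacy suggest narrow"
Words (1..n): can | direct | privacy | suggest | narrow
Reversed (n..1): narrow | suggest | privacy | direct | can
Result = "narrow suggest privacy direct can"


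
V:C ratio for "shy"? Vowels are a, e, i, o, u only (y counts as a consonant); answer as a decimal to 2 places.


Word: "shy"
Vowels (a,e,i,o,u): 0
Consonants: 3
Ratio = 0/3
= 0.00


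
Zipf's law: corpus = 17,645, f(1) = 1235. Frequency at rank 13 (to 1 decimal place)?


Zipf's law: f(r) = f(1) / r
f(1) = 1235
f(13) = 1235 / 13
= 95.0 occurrences


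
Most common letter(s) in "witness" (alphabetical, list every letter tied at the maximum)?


Word: "witness"
Letter counts:
  'e': 1
  'i': 1
  'n': 1
  's': 2
  't': 1
  'w': 1
Maximum count = 2
Most frequent = 's' (2 times each)


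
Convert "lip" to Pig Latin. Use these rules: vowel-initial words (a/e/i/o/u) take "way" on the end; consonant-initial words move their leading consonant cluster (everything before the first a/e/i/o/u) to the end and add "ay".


Word: "lip"
Starts with consonant(s) → move to end, add 'ay'
Consonant cluster: "l"
Pig Latin = "iplay"


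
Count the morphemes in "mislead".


Word: "mislead"
Morphemes: mis- + lead
Each morpheme carries meaning
= 2 morphemes


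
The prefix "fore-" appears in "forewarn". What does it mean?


Prefix: fore-
Example: forewarn = fore- + warn
Meaning = before


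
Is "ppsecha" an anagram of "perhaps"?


Word 1: "perhaps" → sorted: aehpprs
Word 2: "ppsecha" → sorted: acehpps
Same letters? aehpprs != acehpps
Anagram = No


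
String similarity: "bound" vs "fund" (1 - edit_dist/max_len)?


Word 1: "bound" (length 5)
Word 2: "fund" (length 4)
One optimal edit sequence:
  1. delete 'b'  (+1)
  2. substitute 'o' -> 'f'  (+1)
  3. keep 'u'
  4. keep 'n'
  5. keep 'd'
Edit distance = 2
Max length = max(5, 4) = 5
Similarity = 1 - 2/5
= 0.6000


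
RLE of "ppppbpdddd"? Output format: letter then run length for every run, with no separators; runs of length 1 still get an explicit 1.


String: "ppppbpdddd"
Scanning for consecutive runs:
  'p' x 4
  'b' x 1
  'p' x 1
  'd' x 4
RLE = "p4b1p1d4"


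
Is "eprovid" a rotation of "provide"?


Word: "provide", Candidate: "eprovid"
Method: check if candidate is substring of word+word
"provideprovide" contains "eprovid"? Yes
Is rotation = Yes


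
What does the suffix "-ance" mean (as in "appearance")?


Suffix: -ance
Example: appearance (appear + -ance)
Meaning = state of


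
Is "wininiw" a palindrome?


Word: "wininiw"
Reversed: "wininiw"
Forward == Backward? wininiw == wininiw
Palindrome = Yes


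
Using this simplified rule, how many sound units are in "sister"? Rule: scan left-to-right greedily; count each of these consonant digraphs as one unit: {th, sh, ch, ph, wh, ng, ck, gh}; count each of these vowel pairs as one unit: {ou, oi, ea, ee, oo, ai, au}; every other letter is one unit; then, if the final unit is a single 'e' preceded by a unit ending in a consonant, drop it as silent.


Word: "sister" (6 letters)
Left-to-right scan:
  1. 's' (letter)
  2. 'i' (letter)
  3. 's' (letter)
  4. 't' (letter)
  5. 'e' (letter)
  6. 'r' (letter)
Units from scan: 6
Sound units = 6 units


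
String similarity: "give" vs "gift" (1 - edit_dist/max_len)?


Word 1: "give" (length 4)
Word 2: "gift" (length 4)
One optimal edit sequence:
  1. keep 'g'
  2. keep 'i'
  3. substitute 'v' -> 'f'  (+1)
  4. substitute 'e' -> 't'  (+1)
Edit distance = 2
Max length = max(4, 4) = 4
Similarity = 1 - 2/4
= 0.5000


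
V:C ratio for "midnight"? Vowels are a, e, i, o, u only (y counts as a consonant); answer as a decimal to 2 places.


Word: "midnight"
Vowels (a,e,i,o,u): 2
Consonants: 6
Ratio = 2/6
= 0.33


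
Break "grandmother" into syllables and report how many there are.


Word: "grandmother"
Syllable breakdown: grand / moth / er
Counting: 3 parts
= 3 syllables


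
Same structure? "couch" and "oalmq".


Pattern of "couch": [0, 1, 2, 0, 3]
Pattern of "oalmq": [0, 1, 2, 3, 4]
Patterns do not match
Same pattern = No


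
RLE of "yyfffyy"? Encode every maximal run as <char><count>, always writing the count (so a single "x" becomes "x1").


String: "yyfffyy"
Scanning for consecutive runs:
  'y' x 2
  'f' x 3
  'y' x 2
RLE = "y2f3y2"


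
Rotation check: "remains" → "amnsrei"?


Word: "remains", Candidate: "amnsrei"
Method: check if candidate is substring of word+word
"remainsremains" contains "amnsrei"? No
Is rotation = No


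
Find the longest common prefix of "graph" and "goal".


Word 1: "graph"
Word 2: "goal"
Comparing from start:
  Pos 0: 'g' == 'g'
  Pos 1: 'r' != 'o' (stop)
LCP = "g" (length 1)


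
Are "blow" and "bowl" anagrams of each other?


Word 1: "blow" → sorted: blow
Word 2: "bowl" → sorted: blow
Same letters? blow == blow
Anagram = Yes


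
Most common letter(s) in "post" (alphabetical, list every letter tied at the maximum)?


Word: "post"
Letter counts:
  'o': 1
  'p': 1
  's': 1
  't': 1
Maximum count = 1
Most frequent = 'o', 'p', 's', 't' (1 time each)


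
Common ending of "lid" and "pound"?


Word 1: "lid"
Word 2: "pound"
Comparing from end:
  Pos -1: 'd' == 'd'
  Pos -2: 'i' != 'n' (stop)
LCS = "d" (length 1)


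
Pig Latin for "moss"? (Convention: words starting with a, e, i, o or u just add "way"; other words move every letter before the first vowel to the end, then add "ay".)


Word: "moss"
Starts with consonant(s) → move to end, add 'ay'
Consonant cluster: "m"
Pig Latin = "ossmay"


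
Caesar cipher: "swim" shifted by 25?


Word: "swim"
Shift: 25
Each letter → (letter + shift) mod 26:
  's' (18) + 25 = 17 → 'r'
  'w' (22) + 25 = 21 → 'v'
  'i' (8) + 25 = 7 → 'h'
  'm' (12) + 25 = 11 → 'l'
Result = "rvhl"


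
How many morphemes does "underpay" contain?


Word: "underpay"
Morphemes: under- | pay
Each morpheme carries meaning
= 2 morphemes


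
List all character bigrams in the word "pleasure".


Word: "pleasure" (length 8)
Number of bigrams = 8 - 2 + 1 = 7
  Position 0: "pl"
  Position 1: "le"
  Position 2: "ea"
  Position 3: "as"
  Position 4: "su"
  Position 5: "ur"
  Position 6: "re"
Bigrams = "pl", "le", "ea", "as", "su", "ur", "re"


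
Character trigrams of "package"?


Word: "package" (length 7)
Number of trigrams = 7 - 3 + 1 = 5
  Position 0: "pac"
  Position 1: "ack"
  Position 2: "cka"
  Position 3: "kag"
  Position 4: "age"
Trigrams = "pac", "ack", "cka", "kag", "age"


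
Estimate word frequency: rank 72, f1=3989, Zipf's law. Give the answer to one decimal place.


Zipf's law: f(r) = f(1) / r
f(1) = 3989
f(72) = 3989 / 72
= 55.4 occurrences


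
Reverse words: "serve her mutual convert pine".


Original: "serve her mutual convert pine"
Words (1..n): serve | her | mutual | convert | pine
Reversed (n..1): pine | convert | mutual | her | serve
Result = "pine convert mutual her serve"


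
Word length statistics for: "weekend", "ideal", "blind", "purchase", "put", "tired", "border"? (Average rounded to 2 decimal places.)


Lengths: "weekend"=7, "ideal"=5, "blind"=5, "purchase"=8, "put"=3, "tired"=5, "border"=6
Sum = 39, Count = 7
Average = 39/7 = 5.57
= avg=5.57, min=3, max=8


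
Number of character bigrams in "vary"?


Word: "vary" (length 4)
Number of 2-grams = length - 2 + 1 = 4 - 2 + 1
= 3


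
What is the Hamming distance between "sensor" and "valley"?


Comparing character by character (same length = 6):
  Pos 0: 's' vs 'v' !=
  Pos 1: 'e' vs 'a' !=
  Pos 2: 'n' vs 'l' !=
  Pos 3: 's' vs 'l' !=
  Pos 4: 'o' vs 'e' !=
  Pos 5: 'r' vs 'y' !=
Hamming distance = 6


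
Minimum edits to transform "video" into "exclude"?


Word 1: "video" (length 5)
Word 2: "exclude" (length 7)
One optimal edit sequence (insert/delete/substitute each cost 1):
  1. insert 'e'  (+1)
  2. insert 'x'  (+1)
  3. insert 'c'  (+1)
  4. substitute 'v' -> 'l'  (+1)
  5. substitute 'i' -> 'u'  (+1)
  6. keep 'd'
  7. keep 'e'
  8. delete 'o'  (+1)
Total edit operations: 6
Edit distance = 6


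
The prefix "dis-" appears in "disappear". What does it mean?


Prefix: dis-
Example: disappear (dis- + appear)
Meaning = not / opposite


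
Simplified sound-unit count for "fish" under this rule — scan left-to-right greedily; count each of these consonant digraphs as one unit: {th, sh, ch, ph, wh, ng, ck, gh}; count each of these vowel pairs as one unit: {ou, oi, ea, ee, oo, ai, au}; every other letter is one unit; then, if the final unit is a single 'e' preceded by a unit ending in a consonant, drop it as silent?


Word: "fish" (4 letters)
Left-to-right scan:
  (1) 'f' (letter)
  (2) 'i' (letter)
  (3) 'sh' (digraph)
Units from scan: 3
Sound units = 3 units


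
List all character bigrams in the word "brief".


Word: "brief" (length 5)
Number of bigrams = 5 - 2 + 1 = 4
  Position 0: "br"
  Position 1: "ri"
  Position 2: "ie"
  Position 3: "ef"
Bigrams = "br", "ri", "ie", "ef"


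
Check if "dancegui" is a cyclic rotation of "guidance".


Word: "guidance", Candidate: "dancegui"
Method: check if candidate is substring of word+word
"guidanceguidance" contains "dancegui"? Yes
Is rotation = Yes


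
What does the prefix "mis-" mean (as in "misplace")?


Prefix: mis-
Example: misplace = mis- + place
Meaning = wrongly


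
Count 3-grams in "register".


Word: "register" (length 8)
Number of 3-grams = length - 3 + 1 = 8 - 3 + 1
= 6


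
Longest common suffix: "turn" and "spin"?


Word 1: "turn"
Word 2: "spin"
Comparing from end:
  Pos -1: 'n' == 'n'
  Pos -2: 'r' != 'i' (stop)
LCS = "n" (length 1)


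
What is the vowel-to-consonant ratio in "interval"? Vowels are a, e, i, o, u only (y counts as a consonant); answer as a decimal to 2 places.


Word: "interval"
Vowels (a,e,i,o,u): 3
Consonants: 5
Ratio = 3/5
= 0.60


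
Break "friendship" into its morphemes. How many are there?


Word: "friendship"
Morphemes: friend | -ship
Each morpheme carries meaning
= 2 morphemes


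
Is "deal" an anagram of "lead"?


Word 1: "lead" → sorted: adel
Word 2: "deal" → sorted: adel
Same letters? adel == adel
Anagram = Yes


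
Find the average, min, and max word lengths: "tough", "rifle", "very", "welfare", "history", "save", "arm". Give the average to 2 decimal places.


Lengths: "tough"=5, "rifle"=5, "very"=4, "welfare"=7, "history"=7, "save"=4, "arm"=3
Sum = 35, Count = 7
Average = 35/7 = 5.00
= avg=5.00, min=3, max=7


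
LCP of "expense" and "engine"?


Word 1: "expense"
Word 2: "engine"
Comparing from start:
  Pos 0: 'e' == 'e'
  Pos 1: 'x' != 'n' (stop)
LCP = "e" (length 1)


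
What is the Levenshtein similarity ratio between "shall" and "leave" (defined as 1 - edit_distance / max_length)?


Word 1: "shall" (length 5)
Word 2: "leave" (length 5)
One optimal edit sequence:
  1. substitute 's' -> 'l'  (+1)
  2. substitute 'h' -> 'e'  (+1)
  3. keep 'a'
  4. substitute 'l' -> 'v'  (+1)
  5. substitute 'l' -> 'e'  (+1)
Edit distance = 4
Max length = max(5, 5) = 5
Similarity = 1 - 4/5
= 0.2000


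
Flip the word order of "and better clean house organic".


Original: "and better clean house organic"
Words (1..n): and | better | clean | house | organic
Reversed (n..1): organic | house | clean | better | and
Result = "organic house clean better and"


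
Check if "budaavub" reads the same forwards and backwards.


Word: "budaavub"
Reversed: "buvaadub"
Forward == Backward? budaavub != buvaadub
Palindrome = No


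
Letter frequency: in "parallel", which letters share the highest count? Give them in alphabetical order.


Word: "parallel"
Letter counts:
  'a': 2
  'e': 1
  'l': 3
  'p': 1
  'r': 1
Maximum count = 3
Most frequent = 'l' (3 times each)


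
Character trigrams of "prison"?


Word: "prison" (length 6)
Number of trigrams = 6 - 3 + 1 = 4
  Position 0: "pri"
  Position 1: "ris"
  Position 2: "iso"
  Position 3: "son"
Trigrams = "pri", "ris", "iso", "son"


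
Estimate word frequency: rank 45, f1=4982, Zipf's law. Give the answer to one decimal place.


Zipf's law: f(r) = f(1) / r
f(1) = 4982
f(45) = 4982 / 45
= 110.7 occurrences


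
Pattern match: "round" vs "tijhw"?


Pattern of "round": [0, 1, 2, 3, 4]
Pattern of "tijhw": [0, 1, 2, 3, 4]
Patterns match
Same pattern = Yes


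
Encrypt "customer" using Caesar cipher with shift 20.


Word: "customer"
Shift: 20
Each letter → (letter + shift) mod 26:
  'c' (2) + 20 = 22 → 'w'
  'u' (20) + 20 = 14 → 'o'
  's' (18) + 20 = 12 → 'm'
  't' (19) + 20 = 13 → 'n'
  'o' (14) + 20 = 8 → 'i'
  'm' (12) + 20 = 6 → 'g'
  'e' (4) + 20 = 24 → 'y'
  'r' (17) + 20 = 11 → 'l'
Result = "womnigyl"


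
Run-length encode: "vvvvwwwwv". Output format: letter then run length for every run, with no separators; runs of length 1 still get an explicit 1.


String: "vvvvwwwwv"
Scanning for consecutive runs:
  'v' x 4
  'w' x 4
  'v' x 1
RLE = "v4w4v1"


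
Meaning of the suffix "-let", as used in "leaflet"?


Suffix: -let
As in: leaflet -> leaf + -let
Meaning = small


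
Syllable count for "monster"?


Word: "monster"
Syllable breakdown: mon | ster
Counting: 2 parts
= 2 syllables


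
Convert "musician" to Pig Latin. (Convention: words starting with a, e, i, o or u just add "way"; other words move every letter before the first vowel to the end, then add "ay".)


Word: "musician"
Starts with consonant(s) → move to end, add 'ay'
Consonant cluster: "m"
Pig Latin = "usicianmay"


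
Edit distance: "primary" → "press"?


Word 1: "primary" (length 7)
Word 2: "press" (length 5)
One optimal edit sequence (insert/delete/substitute each cost 1):
  1. keep 'p'
  2. keep 'r'
  3. delete 'i'  (+1)
  4. delete 'm'  (+1)
  5. substitute 'a' -> 'e'  (+1)
  6. substitute 'r' -> 's'  (+1)
  7. substitute 'y' -> 's'  (+1)
Total edit operations: 5
Edit distance = 5


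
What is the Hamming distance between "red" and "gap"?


Comparing character by character (same length = 3):
  Pos 0: 'r' vs 'g' !=
  Pos 1: 'e' vs 'a' !=
  Pos 2: 'd' vs 'p' !=
Hamming distance = 3


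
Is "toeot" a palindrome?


Word: "toeot"
Reversed: "toeot"
Forward == Backward? toeot == toeot
Palindrome = Yes


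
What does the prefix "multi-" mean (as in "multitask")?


Prefix: multi-
Example: multitask (multi- + task)
Meaning = many


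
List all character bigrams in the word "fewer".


Word: "fewer" (length 5)
Number of bigrams = 5 - 2 + 1 = 4
  Position 0: "fe"
  Position 1: "ew"
  Position 2: "we"
  Position 3: "er"
Bigrams = "fe", "ew", "we", "er"


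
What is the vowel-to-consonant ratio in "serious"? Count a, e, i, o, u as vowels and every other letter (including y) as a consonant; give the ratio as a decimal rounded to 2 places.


Word: "serious"
Vowels (a,e,i,o,u): 4
Consonants: 3
Ratio = 4/3
= 1.33


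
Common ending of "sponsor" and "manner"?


Word 1: "sponsor"
Word 2: "manner"
Comparing from end:
  Pos -1: 'r' == 'r'
  Pos -2: 'o' != 'e' (stop)
LCS = "r" (length 1)


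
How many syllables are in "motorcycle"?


Word: "motorcycle"
Syllable breakdown: mo · tor · cy · cle
Counting: 4 parts
= 4 syllables


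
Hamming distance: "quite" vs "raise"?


Comparing character by character (same length = 5):
  Pos 0: 'q' vs 'r' !=
  Pos 1: 'u' vs 'a' !=
  Pos 2: 'i' vs 'i' =
  Pos 3: 't' vs 's' !=
  Pos 4: 'e' vs 'e' =
Hamming distance = 3


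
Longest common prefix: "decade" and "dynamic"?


Word 1: "decade"
Word 2: "dynamic"
Comparing from start:
  Pos 0: 'd' == 'd'
  Pos 1: 'e' != 'y' (stop)
LCP = "d" (length 1)


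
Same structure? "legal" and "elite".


Pattern of "legal": [0, 1, 2, 3, 0]
Pattern of "elite": [0, 1, 2, 3, 0]
Patterns match
Same pattern = Yes


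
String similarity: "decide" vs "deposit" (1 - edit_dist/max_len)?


Word 1: "decide" (length 6)
Word 2: "deposit" (length 7)
One optimal edit sequence:
  1. keep 'd'
  2. keep 'e'
  3. insert 'p'  (+1)
  4. substitute 'c' -> 'o'  (+1)
  5. substitute 'i' -> 's'  (+1)
  6. substitute 'd' -> 'i'  (+1)
  7. substitute 'e' -> 't'  (+1)
Edit distance = 5
Max length = max(6, 7) = 7
Similarity = 1 - 5/7
= 0.2857


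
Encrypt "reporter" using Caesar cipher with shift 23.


Word: "reporter"
Shift: 23
Each letter → (letter + shift) mod 26:
  'r' (17) + 23 = 14 → 'o'
  'e' (4) + 23 = 1 → 'b'
  'p' (15) + 23 = 12 → 'm'
  'o' (14) + 23 = 11 → 'l'
  'r' (17) + 23 = 14 → 'o'
  't' (19) + 23 = 16 → 'q'
  'e' (4) + 23 = 1 → 'b'
  'r' (17) + 23 = 14 → 'o'
Result = "obmloqbo"


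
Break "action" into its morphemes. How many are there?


Word: "action"
Morphemes: act + -ion
Each morpheme carries meaning
= 2 morphemes


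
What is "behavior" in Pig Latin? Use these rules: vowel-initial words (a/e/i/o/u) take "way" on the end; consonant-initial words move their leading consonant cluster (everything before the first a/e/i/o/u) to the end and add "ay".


Word: "behavior"
Starts with consonant(s) → move to end, add 'ay'
Consonant cluster: "b"
Pig Latin = "ehaviorbay"


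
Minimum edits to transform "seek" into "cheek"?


Word 1: "seek" (length 4)
Word 2: "cheek" (length 5)
One optimal edit sequence (insert/delete/substitute each cost 1):
  1. insert 'c'  (+1)
  2. substitute 's' -> 'h'  (+1)
  3. keep 'e'
  4. keep 'e'
  5. keep 'k'
Total edit operations: 2
Edit distance = 2


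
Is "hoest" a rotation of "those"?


Word: "those", Candidate: "hoest"
Method: check if candidate is substring of word+word
"thosethose" contains "hoest"? No
Is rotation = No


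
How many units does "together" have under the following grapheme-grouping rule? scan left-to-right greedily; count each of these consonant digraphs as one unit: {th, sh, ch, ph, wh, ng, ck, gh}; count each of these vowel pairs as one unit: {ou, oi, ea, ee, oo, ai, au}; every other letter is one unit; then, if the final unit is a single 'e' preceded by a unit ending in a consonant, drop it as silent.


Word: "together" (8 letters)
Left-to-right scan:
  1. 't' (letter)
  2. 'o' (letter)
  3. 'g' (letter)
  4. 'e' (letter)
  5. 'th' (digraph)
  6. 'e' (letter)
  7. 'r' (letter)
Units from scan: 7
Sound units = 7 units


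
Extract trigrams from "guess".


Word: "guess" (length 5)
Number of trigrams = 5 - 3 + 1 = 3
  Position 0: "gue"
  Position 1: "ues"
  Position 2: "ess"
Trigrams = "gue", "ues", "ess"


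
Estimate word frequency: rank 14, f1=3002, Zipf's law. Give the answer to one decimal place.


Zipf's law: f(r) = f(1) / r
f(1) = 3002
f(14) = 3002 / 14
= 214.4 occurrences


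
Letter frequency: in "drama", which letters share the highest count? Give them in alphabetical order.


Word: "drama"
Letter counts:
  'a': 2
  'd': 1
  'm': 1
  'r': 1
Maximum count = 2
Most frequent = 'a' (2 times each)


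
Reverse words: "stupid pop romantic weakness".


Original: "stupid pop romantic weakness"
Words (1..n): stupid | pop | romantic | weakness
Reversed (n..1): weakness | romantic | pop | stupid
Result = "weakness romantic pop stupid"


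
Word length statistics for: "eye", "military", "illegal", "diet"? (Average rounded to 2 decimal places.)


Lengths: "eye"=3, "military"=8, "illegal"=7, "diet"=4
Sum = 22, Count = 4
Average = 22/4 = 5.50
= avg=5.50, min=3, max=8


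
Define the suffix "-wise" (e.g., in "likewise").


Suffix: -wise
Example: likewise (like + -wise)
Meaning = in the manner of


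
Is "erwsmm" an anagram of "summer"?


Word 1: "summer" → sorted: emmrsu
Word 2: "erwsmm" → sorted: emmrsw
Same letters? emmrsu != emmrsw
Anagram = No


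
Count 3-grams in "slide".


Word: "slide" (length 5)
Number of 3-grams = length - 3 + 1 = 5 - 3 + 1
= 3


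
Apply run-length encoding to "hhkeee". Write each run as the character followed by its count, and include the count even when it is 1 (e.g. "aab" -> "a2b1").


String: "hhkeee"
Scanning for consecutive runs:
  'h' x 2
  'k' x 1
  'e' x 3
RLE = "h2k1e3"


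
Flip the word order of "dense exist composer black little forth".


Original: "dense exist composer black little forth"
Words (1..n): dense | exist | composer | black | little | forth
Reversed (n..1): forth | little | black | composer | exist | dense
Result = "forth little black composer exist dense"


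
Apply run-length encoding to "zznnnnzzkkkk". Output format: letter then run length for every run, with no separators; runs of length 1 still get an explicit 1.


String: "zznnnnzzkkkk"
Scanning for consecutive runs:
  'z' x 2
  'n' x 4
  'z' x 2
  'k' x 4
RLE = "z2n4z2k4"


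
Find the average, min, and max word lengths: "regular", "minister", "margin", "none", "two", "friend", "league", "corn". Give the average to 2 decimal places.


Lengths: "regular"=7, "minister"=8, "margin"=6, "none"=4, "two"=3, "friend"=6, "league"=6, "corn"=4
Sum = 44, Count = 8
Average = 44/8 = 5.50
= avg=5.50, min=3, max=8


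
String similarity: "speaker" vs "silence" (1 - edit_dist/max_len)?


Word 1: "speaker" (length 7)
Word 2: "silence" (length 7)
One optimal edit sequence:
  1. keep 's'
  2. insert 'i'  (+1)
  3. substitute 'p' -> 'l'  (+1)
  4. keep 'e'
  5. substitute 'a' -> 'n'  (+1)
  6. substitute 'k' -> 'c'  (+1)
  7. keep 'e'
  8. delete 'r'  (+1)
Edit distance = 5
Max length = max(7, 7) = 7
Similarity = 1 - 5/7
= 0.2857


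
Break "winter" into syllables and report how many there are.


Word: "winter"
Syllable breakdown: win · ter
Counting: 2 parts
= 2 syllables


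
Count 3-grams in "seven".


Word: "seven" (length 5)
Number of 3-grams = length - 3 + 1 = 5 - 3 + 1
= 3


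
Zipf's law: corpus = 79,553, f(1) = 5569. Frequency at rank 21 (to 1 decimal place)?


Zipf's law: f(r) = f(1) / r
f(1) = 5569
f(21) = 5569 / 21
= 265.2 occurrences


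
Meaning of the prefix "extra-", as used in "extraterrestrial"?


Prefix: extra-
As in: extraterrestrial -> extra- + terrestrial
Meaning = beyond


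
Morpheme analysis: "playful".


Word: "playful"
Morphemes: play / -ful
Each morpheme carries meaning
= 2 morphemes


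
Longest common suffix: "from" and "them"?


Word 1: "from"
Word 2: "them"
Comparing from end:
  Pos -1: 'm' == 'm'
  Pos -2: 'o' != 'e' (stop)
LCS = "m" (length 1)


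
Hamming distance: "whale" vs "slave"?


Comparing character by character (same length = 5):
  Pos 0: 'w' vs 's' !=
  Pos 1: 'h' vs 'l' !=
  Pos 2: 'a' vs 'a' =
  Pos 3: 'l' vs 'v' !=
  Pos 4: 'e' vs 'e' =
Hamming distance = 3


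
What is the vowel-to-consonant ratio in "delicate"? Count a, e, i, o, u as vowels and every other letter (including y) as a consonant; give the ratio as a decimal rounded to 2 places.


Word: "delicate"
Vowels (a,e,i,o,u): 4
Consonants: 4
Ratio = 4/4
= 1.00


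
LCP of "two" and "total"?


Word 1: "two"
Word 2: "total"
Comparing from start:
  Pos 0: 't' == 't'
  Pos 1: 'w' != 'o' (stop)
LCP = "t" (length 1)


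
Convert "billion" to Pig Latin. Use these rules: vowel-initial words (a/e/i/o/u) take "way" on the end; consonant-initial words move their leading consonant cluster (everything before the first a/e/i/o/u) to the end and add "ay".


Word: "billion"
Starts with consonant(s) → move to end, add 'ay'
Consonant cluster: "b"
Pig Latin = "illionbay"
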